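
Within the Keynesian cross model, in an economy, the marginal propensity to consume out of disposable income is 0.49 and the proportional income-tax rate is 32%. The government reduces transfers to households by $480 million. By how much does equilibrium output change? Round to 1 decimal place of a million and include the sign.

The transfer change shifts disposable income by −$480 million, so first-round consumption changes by c·ΔTR = 0.49 × (−$480 million) = −$235.2 million.
Expenditure multiplier = 1/(1 − c(1−t)) = 1/(1 − 0.49×0.68) = 1/0.6668 ≈ 1.5.
The transfer multiplier is c × k ≈ 0.735, so ΔY = k × (c·ΔTR) = (−$235.2 million) / 0.6668 ≈ −$352.7 million.

−$352.7 million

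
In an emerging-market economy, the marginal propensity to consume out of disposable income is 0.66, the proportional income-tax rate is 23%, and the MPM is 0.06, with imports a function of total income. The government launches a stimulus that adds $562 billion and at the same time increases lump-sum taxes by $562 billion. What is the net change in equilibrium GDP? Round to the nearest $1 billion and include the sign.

+$346 billion

Expenditure multiplier = 1/(1 − c(1−t) + m) = 1/(1 − 0.66×0.77 + 0.06) = 1/0.5518 ≈ 1.812.
ΔG contributes k·ΔG = (+$562 billion) / 0.5518 ≈ +$1,018.5 billion.
ΔT of +$562 billion changes first-round spending by −c·ΔT = −$370.92 billion, contributing k·(−c·ΔT) = (−$370.92 billion) / 0.5518 ≈ −$672.2 billion.
Net ΔY = k(ΔG − c·ΔT) = (+$191.08 billion) / 0.5518 ≈ +$346 billion.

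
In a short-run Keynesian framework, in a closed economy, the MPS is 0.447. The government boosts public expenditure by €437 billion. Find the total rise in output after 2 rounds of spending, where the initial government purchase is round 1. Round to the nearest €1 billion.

MPC = 1 − MPS = 1 − 0.447 = 0.553.
Round 1 adds ΔG = €437 billion; each later round is MPC = 0.553 times the previous.
After 2 rounds: 437 + 241.661 = ΔG·(1 − c^2)/(1 − c) = 437 × (1 − 0.305809)/0.447 ≈ €679 billion.

€679 billion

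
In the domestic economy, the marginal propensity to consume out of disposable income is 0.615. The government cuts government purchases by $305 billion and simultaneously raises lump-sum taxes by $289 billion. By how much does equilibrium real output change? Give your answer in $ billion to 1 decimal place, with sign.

Expenditure multiplier = 1/(1 − MPC) = 1/(1 − 0.615) = 1/0.385 ≈ 2.597.
ΔG contributes k·ΔG = (−$305 billion) / 0.385 ≈ −$792.2 billion.
ΔT of +$289 billion changes first-round spending by −c·ΔT = −$177.735 billion, contributing k·(−c·ΔT) = (−$177.735 billion) / 0.385 ≈ −$461.6 billion.
Net ΔY = k(ΔG − c·ΔT) = (−$482.735 billion) / 0.385 ≈ −$1,253.9 billion.

−$1,253.9 billion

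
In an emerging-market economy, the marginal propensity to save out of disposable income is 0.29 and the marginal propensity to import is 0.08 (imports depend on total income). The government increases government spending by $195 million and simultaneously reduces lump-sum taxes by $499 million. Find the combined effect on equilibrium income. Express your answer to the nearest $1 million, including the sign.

+$1,485 million

MPC = 1 − MPS = 1 − 0.29 = 0.71.
Expenditure multiplier = 1/(1 − c + m) = 1/(1 − 0.71 + 0.08) = 1/0.37 ≈ 2.703.
ΔG contributes k·ΔG = (+$195 million) / 0.37 ≈ +$527 million.
ΔT of −$499 million changes first-round spending by −c·ΔT = +$354.29 million, contributing k·(−c·ΔT) = (+$354.29 million) / 0.37 ≈ +$957.5 million.
Net ΔY = k(ΔG − c·ΔT) = (+$549.29 million) / 0.37 ≈ +$1,485 million.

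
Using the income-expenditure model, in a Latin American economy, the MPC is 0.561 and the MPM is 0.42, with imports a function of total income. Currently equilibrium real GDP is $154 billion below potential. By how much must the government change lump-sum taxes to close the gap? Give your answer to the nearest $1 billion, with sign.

Spending multiplier = 1/(1 − c + m) = 1/(1 − 0.561 + 0.42) = 1/0.859 ≈ 1.164.
Tax multiplier = −c·k = −0.561/0.859 ≈ −0.653. Need ΔY = +$154 billion, so ΔT = ΔY/(−c·k) = −(+$154 billion) × 0.859 / 0.561 ≈ −$236 billion.
The government should cut lump-sum taxes by $236 billion.

−$236 billion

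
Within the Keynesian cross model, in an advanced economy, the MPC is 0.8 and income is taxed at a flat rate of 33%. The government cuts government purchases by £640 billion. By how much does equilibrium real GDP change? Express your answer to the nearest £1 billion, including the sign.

−£1,379 billion

Expenditure multiplier = 1/(1 − c(1−t)) = 1/(1 − 0.8×0.67) = 1/0.464 ≈ 2.155.
ΔY = k × ΔG = (−£640 billion) / 0.464 ≈ −£1,379 billion.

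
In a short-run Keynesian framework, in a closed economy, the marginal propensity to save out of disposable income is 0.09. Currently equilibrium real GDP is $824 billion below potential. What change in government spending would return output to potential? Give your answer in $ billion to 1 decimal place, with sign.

+$74.2 billion

MPC = 1 − MPS = 1 − 0.09 = 0.91.
Spending multiplier = 1/(1 − MPC) = 1/(1 − 0.91) = 1/0.09 ≈ 11.111.
Need ΔY = +$824 billion, so ΔG = ΔY/k = (+$824 billion) × 0.09 ≈ +$74.2 billion.
The government should increase government spending by $74.2 billion.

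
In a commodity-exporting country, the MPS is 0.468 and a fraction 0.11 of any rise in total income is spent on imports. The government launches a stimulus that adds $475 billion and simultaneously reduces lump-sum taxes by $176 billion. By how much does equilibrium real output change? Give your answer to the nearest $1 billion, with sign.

MPC = 1 − MPS = 1 − 0.468 = 0.532.
Expenditure multiplier = 1/(1 − c + m) = 1/(1 − 0.532 + 0.11) = 1/0.578 ≈ 1.73.
ΔG contributes k·ΔG = (+$475 billion) / 0.578 ≈ +$821.8 billion.
ΔT of −$176 billion changes first-round spending by −c·ΔT = +$93.632 billion, contributing k·(−c·ΔT) = (+$93.632 billion) / 0.578 ≈ +$162 billion.
Net ΔY = k(ΔG − c·ΔT) = (+$568.632 billion) / 0.578 ≈ +$984 billion.

+$984 billion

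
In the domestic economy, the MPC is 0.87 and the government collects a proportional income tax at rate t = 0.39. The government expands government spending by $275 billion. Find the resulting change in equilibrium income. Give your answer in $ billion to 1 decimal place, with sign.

+$586.0 billion

Expenditure multiplier = 1/(1 − c(1−t)) = 1/(1 − 0.87×0.61) = 1/0.4693 ≈ 2.131.
ΔY = k × ΔG = (+$275 billion) / 0.4693 ≈ +$586 billion.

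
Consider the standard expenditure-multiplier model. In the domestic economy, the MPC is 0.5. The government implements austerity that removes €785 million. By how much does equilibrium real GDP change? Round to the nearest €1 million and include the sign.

Government-spending multiplier = 1/(1 − MPC) = 1/(1 − 0.5) = 1/0.5 = 2.
ΔY = k × ΔG = (−€785 million) / 0.5 = −€1,570 million.

−€1,570 million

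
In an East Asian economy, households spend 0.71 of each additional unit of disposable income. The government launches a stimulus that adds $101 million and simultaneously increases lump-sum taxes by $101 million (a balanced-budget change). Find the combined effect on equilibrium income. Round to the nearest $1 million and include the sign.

Expenditure multiplier = 1/(1 − MPC) = 1/(1 − 0.71) = 1/0.29 ≈ 3.448.
ΔG contributes k·ΔG = (+$101 million) / 0.29 ≈ +$348.3 million.
ΔT of +$101 million changes first-round spending by −c·ΔT = −$71.71 million, contributing k·(−c·ΔT) = (−$71.71 million) / 0.29 ≈ −$247.3 million.
With ΔG = ΔT and no other leakages, the balanced-budget multiplier is 1, so ΔY = ΔG = +$101 million.

+$101 million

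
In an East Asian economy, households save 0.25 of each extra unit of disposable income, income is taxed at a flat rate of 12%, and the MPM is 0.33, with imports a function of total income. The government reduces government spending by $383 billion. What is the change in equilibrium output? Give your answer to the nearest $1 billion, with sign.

MPC = 1 − MPS = 1 − 0.25 = 0.75.
Expenditure multiplier = 1/(1 − c(1−t) + m) = 1/(1 − 0.75×0.88 + 0.33) = 1/0.67 ≈ 1.493.
ΔY = k × ΔG = (−$383 billion) / 0.67 ≈ −$572 billion.

−$572 billion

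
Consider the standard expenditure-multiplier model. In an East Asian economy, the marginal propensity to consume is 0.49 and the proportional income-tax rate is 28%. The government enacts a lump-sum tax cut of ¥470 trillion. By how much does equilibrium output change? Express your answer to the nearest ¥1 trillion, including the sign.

A lump-sum tax change of −¥470 trillion shifts disposable income by +¥470 trillion; first-round consumption changes by −c × ΔT = −0.49 × (−¥470 trillion) = +¥230.3 trillion.
Expenditure multiplier = 1/(1 − c(1−t)) = 1/(1 − 0.49×0.72) = 1/0.6472 ≈ 1.545.
The tax multiplier is −c × k ≈ −0.757, so ΔY = k × (−c·ΔT) = (+¥230.3 trillion) / 0.6472 ≈ +¥356 trillion.

+¥356 trillion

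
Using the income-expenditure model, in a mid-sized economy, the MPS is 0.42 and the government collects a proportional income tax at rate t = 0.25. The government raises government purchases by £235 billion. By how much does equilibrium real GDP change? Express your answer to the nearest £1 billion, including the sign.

MPC = 1 − MPS = 1 − 0.42 = 0.58.
Government-spending multiplier = 1/(1 − c(1−t)) = 1/(1 − 0.58×0.75) = 1/0.565 ≈ 1.77.
ΔY = k × ΔG = (+£235 billion) / 0.565 ≈ +£416 billion.

+£416 billion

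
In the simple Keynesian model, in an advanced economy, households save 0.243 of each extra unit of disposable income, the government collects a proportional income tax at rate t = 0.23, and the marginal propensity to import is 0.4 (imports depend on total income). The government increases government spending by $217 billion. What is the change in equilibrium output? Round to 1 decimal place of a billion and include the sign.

MPC = 1 − MPS = 1 − 0.243 = 0.757.
Expenditure multiplier = 1/(1 − c(1−t) + m) = 1/(1 − 0.757×0.77 + 0.4) = 1/0.81711 ≈ 1.224.
ΔY = k × ΔG = (+$217 billion) / 0.81711 ≈ +$265.6 billion.

+$265.6 billion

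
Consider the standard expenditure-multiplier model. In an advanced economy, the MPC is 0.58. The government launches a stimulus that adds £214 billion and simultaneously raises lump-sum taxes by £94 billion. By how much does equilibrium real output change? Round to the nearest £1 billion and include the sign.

Expenditure multiplier = 1/(1 − MPC) = 1/(1 − 0.58) = 1/0.42 ≈ 2.381.
ΔG contributes k·ΔG = (+£214 billion) / 0.42 ≈ +£509.5 billion.
ΔT of +£94 billion changes first-round spending by −c·ΔT = −£54.52 billion, contributing k·(−c·ΔT) = (−£54.52 billion) / 0.42 ≈ −£129.8 billion.
Net ΔY = k(ΔG − c·ΔT) = (+£159.48 billion) / 0.42 ≈ +£380 billion.

+£380 billion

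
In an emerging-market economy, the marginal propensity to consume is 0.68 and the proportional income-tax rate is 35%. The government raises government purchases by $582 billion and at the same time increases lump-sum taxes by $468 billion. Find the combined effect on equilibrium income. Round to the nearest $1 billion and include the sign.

+$473 billion

Expenditure multiplier = 1/(1 − c(1−t)) = 1/(1 − 0.68×0.65) = 1/0.558 ≈ 1.792.
ΔG contributes k·ΔG = (+$582 billion) / 0.558 ≈ +$1,043 billion.
ΔT of +$468 billion changes first-round spending by −c·ΔT = −$318.24 billion, contributing k·(−c·ΔT) = (−$318.24 billion) / 0.558 ≈ −$570.3 billion.
Net ΔY = k(ΔG − c·ΔT) = (+$263.76 billion) / 0.558 ≈ +$473 billion.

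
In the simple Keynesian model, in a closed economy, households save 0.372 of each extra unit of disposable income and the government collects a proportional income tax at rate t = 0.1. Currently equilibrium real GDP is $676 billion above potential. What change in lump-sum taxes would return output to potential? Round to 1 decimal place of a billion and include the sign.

+$468.0 billion

MPC = 1 − MPS = 1 − 0.372 = 0.628.
Spending multiplier = 1/(1 − c(1−t)) = 1/(1 − 0.628×0.9) = 1/0.4348 ≈ 2.3.
Tax multiplier = −c·k = −0.628/0.4348 ≈ −1.444. Need ΔY = −$676 billion, so ΔT = ΔY/(−c·k) = −(−$676 billion) × 0.4348 / 0.628 ≈ +$468 billion.
The government should raise lump-sum taxes by $468 billion.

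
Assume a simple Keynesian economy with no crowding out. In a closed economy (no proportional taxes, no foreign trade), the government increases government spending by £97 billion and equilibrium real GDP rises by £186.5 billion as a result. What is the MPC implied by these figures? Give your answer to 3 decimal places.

Implied spending multiplier k = ΔY/ΔG = 186.5/97 ≈ 1.9227.
Since k = 1/(1 − MPC), MPC = 1 − 1/k = 1 − ΔG/ΔY = 1 − 97/186.5 ≈ 0.480.

0.480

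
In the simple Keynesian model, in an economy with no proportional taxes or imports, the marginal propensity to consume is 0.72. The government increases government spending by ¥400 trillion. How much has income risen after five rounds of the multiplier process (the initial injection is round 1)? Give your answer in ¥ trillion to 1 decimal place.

¥1,152.2 trillion

Round 1 adds ΔG = ¥400 trillion; each later round is MPC = 0.72 times the previous.
After 5 rounds: 400 + 288 + 207.36 + 149.2992 + 107.495424 = ΔG·(1 − c^5)/(1 − c) = 400 × (1 − 0.1934917632)/0.28 ≈ ¥1,152.2 trillion.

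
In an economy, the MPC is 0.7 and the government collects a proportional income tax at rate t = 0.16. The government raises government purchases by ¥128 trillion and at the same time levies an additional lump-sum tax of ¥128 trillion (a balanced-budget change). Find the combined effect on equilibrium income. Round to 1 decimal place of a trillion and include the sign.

+¥93.2 trillion

Expenditure multiplier = 1/(1 − c(1−t)) = 1/(1 − 0.7×0.84) = 1/0.412 ≈ 2.427.
ΔG contributes k·ΔG = (+¥128 trillion) / 0.412 ≈ +¥310.7 trillion.
ΔT of +¥128 trillion changes first-round spending by −c·ΔT = −¥89.6 trillion, contributing k·(−c·ΔT) = (−¥89.6 trillion) / 0.412 ≈ −¥217.5 trillion.
Net ΔY = k(ΔG − c·ΔT) = (+¥38.4 trillion) / 0.412 ≈ +¥93.2 trillion.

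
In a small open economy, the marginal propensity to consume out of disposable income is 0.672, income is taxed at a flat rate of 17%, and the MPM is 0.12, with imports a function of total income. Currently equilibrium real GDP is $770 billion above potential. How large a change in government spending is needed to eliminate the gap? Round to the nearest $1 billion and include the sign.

Spending multiplier = 1/(1 − c(1−t) + m) = 1/(1 − 0.672×0.83 + 0.12) = 1/0.56224 ≈ 1.779.
Need ΔY = −$770 billion, so ΔG = ΔY/k = (−$770 billion) × 0.56224 ≈ −$433 billion.
The government should cut government spending by $433 billion.

−$433 billion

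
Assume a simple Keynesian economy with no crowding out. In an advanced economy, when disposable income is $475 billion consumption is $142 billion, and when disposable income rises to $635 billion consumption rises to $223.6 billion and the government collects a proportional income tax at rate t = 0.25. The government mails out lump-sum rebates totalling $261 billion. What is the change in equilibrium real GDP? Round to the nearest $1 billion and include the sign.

MPC = ΔC/ΔYd = (223.6 − 142)/(635 − 475) = 81.6/160 = 0.51.
A lump-sum tax change of −$261 billion shifts disposable income by +$261 billion; first-round consumption changes by −c × ΔT = −0.51 × (−$261 billion) = +$133.11 billion.
Expenditure multiplier = 1/(1 − c(1−t)) = 1/(1 − 0.51×0.75) = 1/0.6175 ≈ 1.619.
The tax multiplier is −c × k ≈ −0.826, so ΔY = k × (−c·ΔT) = (+$133.11 billion) / 0.6175 ≈ +$216 billion.

+$216 billion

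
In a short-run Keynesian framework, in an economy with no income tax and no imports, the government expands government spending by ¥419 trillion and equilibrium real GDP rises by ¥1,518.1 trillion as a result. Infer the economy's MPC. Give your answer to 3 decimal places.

0.724

Implied spending multiplier k = ΔY/ΔG = 1,518.1/419 ≈ 3.6232.
Since k = 1/(1 − MPC), MPC = 1 − 1/k = 1 − ΔG/ΔY = 1 − 419/1,518.1 ≈ 0.724.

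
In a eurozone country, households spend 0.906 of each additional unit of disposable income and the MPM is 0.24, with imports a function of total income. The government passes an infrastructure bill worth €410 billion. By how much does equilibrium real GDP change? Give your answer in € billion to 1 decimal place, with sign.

Government-spending multiplier = 1/(1 − c + m) = 1/(1 − 0.906 + 0.24) = 1/0.334 ≈ 2.994.
ΔY = k × ΔG = (+€410 billion) / 0.334 ≈ +€1,227.5 billion.

+€1,227.5 billion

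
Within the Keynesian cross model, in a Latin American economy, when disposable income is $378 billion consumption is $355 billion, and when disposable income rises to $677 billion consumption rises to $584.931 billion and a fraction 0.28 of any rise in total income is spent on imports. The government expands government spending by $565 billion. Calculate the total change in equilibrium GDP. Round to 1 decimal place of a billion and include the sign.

+$1,105.7 billion

MPC = ΔC/ΔYd = (584.931 − 355)/(677 − 378) = 229.931/299 = 0.769.
Government-spending multiplier = 1/(1 − c + m) = 1/(1 − 0.769 + 0.28) = 1/0.511 ≈ 1.957.
ΔY = k × ΔG = (+$565 billion) / 0.511 ≈ +$1,105.7 billion.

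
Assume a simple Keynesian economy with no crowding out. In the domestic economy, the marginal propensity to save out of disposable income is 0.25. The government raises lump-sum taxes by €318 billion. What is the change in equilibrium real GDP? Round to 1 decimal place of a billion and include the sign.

−€954.0 billion

MPC = 1 − MPS = 1 − 0.25 = 0.75.
A lump-sum tax change of +€318 billion shifts disposable income by −€318 billion; first-round consumption changes by −c × ΔT = −0.75 × (+€318 billion) = −€238.5 billion.
Expenditure multiplier = 1/(1 − MPC) = 1/(1 − 0.75) = 1/0.25 = 4.
The tax multiplier is −c × k = −3, so ΔY = k × (−c·ΔT) = (−€238.5 billion) / 0.25 = −€954 billion.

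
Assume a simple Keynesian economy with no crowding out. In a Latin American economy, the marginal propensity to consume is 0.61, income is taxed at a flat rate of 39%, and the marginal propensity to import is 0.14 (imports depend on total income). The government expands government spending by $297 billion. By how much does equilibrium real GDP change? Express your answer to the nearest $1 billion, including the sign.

+$387 billion

Government-spending multiplier = 1/(1 − c(1−t) + m) = 1/(1 − 0.61×0.61 + 0.14) = 1/0.7679 ≈ 1.302.
ΔY = k × ΔG = (+$297 billion) / 0.7679 ≈ +$387 billion.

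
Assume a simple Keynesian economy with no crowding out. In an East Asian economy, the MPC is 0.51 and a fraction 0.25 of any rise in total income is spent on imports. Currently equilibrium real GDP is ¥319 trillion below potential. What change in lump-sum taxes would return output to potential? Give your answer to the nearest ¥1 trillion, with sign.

−¥463 trillion

Spending multiplier = 1/(1 − c + m) = 1/(1 − 0.51 + 0.25) = 1/0.74 ≈ 1.351.
Tax multiplier = −c·k = −0.51/0.74 ≈ −0.689. Need ΔY = +¥319 trillion, so ΔT = ΔY/(−c·k) = −(+¥319 trillion) × 0.74 / 0.51 ≈ −¥463 trillion.
The government should cut lump-sum taxes by ¥463 trillion.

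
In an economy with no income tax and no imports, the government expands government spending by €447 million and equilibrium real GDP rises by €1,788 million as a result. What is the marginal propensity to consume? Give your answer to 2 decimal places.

0.75

Implied spending multiplier k = ΔY/ΔG = 1,788/447 = 4.
Since k = 1/(1 − MPC), MPC = 1 − 1/k = 1 − ΔG/ΔY = 1 − 447/1,788 = 0.75.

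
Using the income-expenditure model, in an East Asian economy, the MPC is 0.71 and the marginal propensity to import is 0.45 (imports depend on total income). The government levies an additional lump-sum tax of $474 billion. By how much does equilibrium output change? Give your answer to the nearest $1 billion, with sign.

−$455 billion

A lump-sum tax change of +$474 billion shifts disposable income by −$474 billion; first-round consumption changes by −c × ΔT = −0.71 × (+$474 billion) = −$336.54 billion.
Expenditure multiplier = 1/(1 − c + m) = 1/(1 − 0.71 + 0.45) = 1/0.74 ≈ 1.351.
The tax multiplier is −c × k ≈ −0.959, so ΔY = k × (−c·ΔT) = (−$336.54 billion) / 0.74 ≈ −$455 billion.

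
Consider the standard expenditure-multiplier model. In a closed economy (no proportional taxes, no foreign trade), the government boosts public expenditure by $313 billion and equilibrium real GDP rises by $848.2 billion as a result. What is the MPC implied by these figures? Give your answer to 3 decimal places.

Implied spending multiplier k = ΔY/ΔG = 848.2/313 ≈ 2.7099.
Since k = 1/(1 − MPC), MPC = 1 − 1/k = 1 − ΔG/ΔY = 1 − 313/848.2 ≈ 0.631.

0.631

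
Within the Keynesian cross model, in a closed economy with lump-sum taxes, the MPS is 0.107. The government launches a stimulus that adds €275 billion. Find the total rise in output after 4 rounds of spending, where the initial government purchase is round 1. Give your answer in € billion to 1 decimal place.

€935.7 billion

MPC = 1 − MPS = 1 − 0.107 = 0.893.
Round 1 adds ΔG = €275 billion; each later round is MPC = 0.893 times the previous.
After 4 rounds: 275 + 245.575 + 219.298475 + 195.833538175 = ΔG·(1 − c^4)/(1 − c) = 275 × (1 − 0.635924907601)/0.107 ≈ €935.7 billion.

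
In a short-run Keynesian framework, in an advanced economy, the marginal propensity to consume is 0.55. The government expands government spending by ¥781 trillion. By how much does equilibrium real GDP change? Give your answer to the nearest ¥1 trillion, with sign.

Spending multiplier = 1/(1 − MPC) = 1/(1 − 0.55) = 1/0.45 ≈ 2.222.
ΔY = k × ΔG = (+¥781 trillion) / 0.45 ≈ +¥1,736 trillion.

+¥1,736 trillion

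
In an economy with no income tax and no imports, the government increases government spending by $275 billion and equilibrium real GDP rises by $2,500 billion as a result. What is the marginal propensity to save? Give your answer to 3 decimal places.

0.110

Implied spending multiplier k = ΔY/ΔG = 2,500/275 ≈ 9.0909.
Since k = 1/(1 − MPC), MPC = 1 − 1/k = 1 − ΔG/ΔY = 1 − 275/2,500 = 0.890.
MPS = 1 − MPC = 0.110.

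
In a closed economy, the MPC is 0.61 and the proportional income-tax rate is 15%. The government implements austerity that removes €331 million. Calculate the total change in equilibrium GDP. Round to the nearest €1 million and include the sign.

Government-spending multiplier = 1/(1 − c(1−t)) = 1/(1 − 0.61×0.85) = 1/0.4815 ≈ 2.077.
ΔY = k × ΔG = (−€331 million) / 0.4815 ≈ −€687 million.

−€687 million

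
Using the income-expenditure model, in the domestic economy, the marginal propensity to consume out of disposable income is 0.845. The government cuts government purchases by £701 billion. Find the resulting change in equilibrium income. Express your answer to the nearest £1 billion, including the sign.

Expenditure multiplier = 1/(1 − MPC) = 1/(1 − 0.845) = 1/0.155 ≈ 6.452.
ΔY = k × ΔG = (−£701 billion) / 0.155 ≈ −£4,523 billion.

−£4,523 billion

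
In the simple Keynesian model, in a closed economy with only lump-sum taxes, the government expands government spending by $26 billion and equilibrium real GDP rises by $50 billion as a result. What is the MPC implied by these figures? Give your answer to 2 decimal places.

0.48

Implied spending multiplier k = ΔY/ΔG = 50/26 ≈ 1.9231.
Since k = 1/(1 − MPC), MPC = 1 − 1/k = 1 − ΔG/ΔY = 1 − 26/50 = 0.48.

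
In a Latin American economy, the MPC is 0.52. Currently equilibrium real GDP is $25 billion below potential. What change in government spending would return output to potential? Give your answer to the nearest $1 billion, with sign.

Spending multiplier = 1/(1 − MPC) = 1/(1 − 0.52) = 1/0.48 ≈ 2.083.
Need ΔY = +$25 billion, so ΔG = ΔY/k = (+$25 billion) × 0.48 = +$12 billion.
The government should increase government spending by $12 billion.

+$12 billion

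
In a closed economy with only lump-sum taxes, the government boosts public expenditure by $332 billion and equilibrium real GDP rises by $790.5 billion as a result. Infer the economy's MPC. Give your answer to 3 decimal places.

Implied spending multiplier k = ΔY/ΔG = 790.5/332 ≈ 2.381.
Since k = 1/(1 − MPC), MPC = 1 − 1/k = 1 − ΔG/ΔY = 1 − 332/790.5 ≈ 0.580.

0.580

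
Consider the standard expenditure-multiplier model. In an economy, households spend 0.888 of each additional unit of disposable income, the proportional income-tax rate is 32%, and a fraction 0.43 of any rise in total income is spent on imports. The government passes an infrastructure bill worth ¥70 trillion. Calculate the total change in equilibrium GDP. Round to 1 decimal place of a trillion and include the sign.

+¥84.7 trillion

Spending multiplier = 1/(1 − c(1−t) + m) = 1/(1 − 0.888×0.68 + 0.43) = 1/0.82616 ≈ 1.21.
ΔY = k × ΔG = (+¥70 trillion) / 0.82616 ≈ +¥84.7 trillion.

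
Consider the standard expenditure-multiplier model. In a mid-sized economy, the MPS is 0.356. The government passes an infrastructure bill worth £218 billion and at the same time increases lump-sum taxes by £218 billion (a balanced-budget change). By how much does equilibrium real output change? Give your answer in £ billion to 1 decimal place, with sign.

MPC = 1 − MPS = 1 − 0.356 = 0.644.
Expenditure multiplier = 1/(1 − MPC) = 1/(1 − 0.644) = 1/0.356 ≈ 2.809.
ΔG contributes k·ΔG = (+£218 billion) / 0.356 ≈ +£612.4 billion.
ΔT of +£218 billion changes first-round spending by −c·ΔT = −£140.392 billion, contributing k·(−c·ΔT) = (−£140.392 billion) / 0.356 ≈ −£394.4 billion.
With ΔG = ΔT and no other leakages, the balanced-budget multiplier is 1, so ΔY = ΔG = +£218 billion.

+£218.0 billion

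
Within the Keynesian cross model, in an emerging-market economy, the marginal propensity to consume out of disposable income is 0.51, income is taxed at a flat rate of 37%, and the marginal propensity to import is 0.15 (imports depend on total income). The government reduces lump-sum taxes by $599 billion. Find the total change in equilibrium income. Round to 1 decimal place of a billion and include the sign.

+$368.6 billion

A lump-sum tax change of −$599 billion shifts disposable income by +$599 billion; first-round consumption changes by −c × ΔT = −0.51 × (−$599 billion) = +$305.49 billion.
Expenditure multiplier = 1/(1 − c(1−t) + m) = 1/(1 − 0.51×0.63 + 0.15) = 1/0.8287 ≈ 1.207.
The tax multiplier is −c × k ≈ −0.615, so ΔY = k × (−c·ΔT) = (+$305.49 billion) / 0.8287 ≈ +$368.6 billion.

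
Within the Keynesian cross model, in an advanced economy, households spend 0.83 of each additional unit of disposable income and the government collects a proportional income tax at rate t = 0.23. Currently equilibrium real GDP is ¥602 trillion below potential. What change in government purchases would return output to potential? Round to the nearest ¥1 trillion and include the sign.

+¥217 trillion

Spending multiplier = 1/(1 − c(1−t)) = 1/(1 − 0.83×0.77) = 1/0.3609 ≈ 2.771.
Need ΔY = +¥602 trillion, so ΔG = ΔY/k = (+¥602 trillion) × 0.3609 ≈ +¥217 trillion.
The government should increase government purchases by ¥217 trillion.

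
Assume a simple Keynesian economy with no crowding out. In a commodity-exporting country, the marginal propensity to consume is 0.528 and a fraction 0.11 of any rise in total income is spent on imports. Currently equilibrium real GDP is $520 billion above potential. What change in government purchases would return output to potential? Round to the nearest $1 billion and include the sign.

Spending multiplier = 1/(1 − c + m) = 1/(1 − 0.528 + 0.11) = 1/0.582 ≈ 1.718.
Need ΔY = −$520 billion, so ΔG = ΔY/k = (−$520 billion) × 0.582 ≈ −$303 billion.
The government should cut government purchases by $303 billion.

−$303 billion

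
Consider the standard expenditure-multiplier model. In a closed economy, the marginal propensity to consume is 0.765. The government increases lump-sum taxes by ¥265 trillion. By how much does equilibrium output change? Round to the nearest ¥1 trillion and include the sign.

A lump-sum tax change of +¥265 trillion shifts disposable income by −¥265 trillion; first-round consumption changes by −c × ΔT = −0.765 × (+¥265 trillion) = −¥202.725 trillion.
Expenditure multiplier = 1/(1 − MPC) = 1/(1 − 0.765) = 1/0.235 ≈ 4.255.
The tax multiplier is −c × k ≈ −3.255, so ΔY = k × (−c·ΔT) = (−¥202.725 trillion) / 0.235 ≈ −¥863 trillion.

−¥863 trillion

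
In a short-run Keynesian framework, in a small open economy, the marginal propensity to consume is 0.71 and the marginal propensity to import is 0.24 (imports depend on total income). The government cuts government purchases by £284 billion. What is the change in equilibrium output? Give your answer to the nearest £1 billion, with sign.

Government-spending multiplier = 1/(1 − c + m) = 1/(1 − 0.71 + 0.24) = 1/0.53 ≈ 1.887.
ΔY = k × ΔG = (−£284 billion) / 0.53 ≈ −£536 billion.

−£536 billion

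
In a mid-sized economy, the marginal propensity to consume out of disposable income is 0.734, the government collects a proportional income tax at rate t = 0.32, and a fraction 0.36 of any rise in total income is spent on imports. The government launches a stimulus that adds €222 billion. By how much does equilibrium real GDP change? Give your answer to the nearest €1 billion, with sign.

Expenditure multiplier = 1/(1 − c(1−t) + m) = 1/(1 − 0.734×0.68 + 0.36) = 1/0.86088 ≈ 1.162.
ΔY = k × ΔG = (+€222 billion) / 0.86088 ≈ +€258 billion.

+€258 billion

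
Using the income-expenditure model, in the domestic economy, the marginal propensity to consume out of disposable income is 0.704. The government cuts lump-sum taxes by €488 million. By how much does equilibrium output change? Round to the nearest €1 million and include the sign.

A lump-sum tax change of −€488 million shifts disposable income by +€488 million; first-round consumption changes by −c × ΔT = −0.704 × (−€488 million) = +€343.552 million.
Expenditure multiplier = 1/(1 − MPC) = 1/(1 − 0.704) = 1/0.296 ≈ 3.378.
The tax multiplier is −c × k ≈ −2.378, so ΔY = k × (−c·ΔT) = (+€343.552 million) / 0.296 ≈ +€1,161 million.

+€1,161 million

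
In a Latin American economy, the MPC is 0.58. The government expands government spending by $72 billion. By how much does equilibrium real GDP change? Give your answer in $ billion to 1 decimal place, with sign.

Government-spending multiplier = 1/(1 − MPC) = 1/(1 − 0.58) = 1/0.42 ≈ 2.381.
ΔY = k × ΔG = (+$72 billion) / 0.42 ≈ +$171.4 billion.

+$171.4 billion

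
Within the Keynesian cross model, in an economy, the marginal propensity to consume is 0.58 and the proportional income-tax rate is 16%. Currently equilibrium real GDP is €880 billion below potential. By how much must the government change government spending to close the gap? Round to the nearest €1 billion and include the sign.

Spending multiplier = 1/(1 − c(1−t)) = 1/(1 − 0.58×0.84) = 1/0.5128 ≈ 1.95.
Need ΔY = +€880 billion, so ΔG = ΔY/k = (+€880 billion) × 0.5128 ≈ +€451 billion.
The government should increase government spending by €451 billion.

+€451 billion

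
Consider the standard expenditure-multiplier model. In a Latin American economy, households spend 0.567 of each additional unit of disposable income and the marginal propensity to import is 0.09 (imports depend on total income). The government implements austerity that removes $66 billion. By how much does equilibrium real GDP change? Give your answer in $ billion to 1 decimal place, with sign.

Expenditure multiplier = 1/(1 − c + m) = 1/(1 − 0.567 + 0.09) = 1/0.523 ≈ 1.912.
ΔY = k × ΔG = (−$66 billion) / 0.523 ≈ −$126.2 billion.

−$126.2 billion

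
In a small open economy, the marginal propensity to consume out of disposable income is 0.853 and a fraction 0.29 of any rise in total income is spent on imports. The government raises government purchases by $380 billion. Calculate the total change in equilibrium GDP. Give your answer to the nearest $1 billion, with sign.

Spending multiplier = 1/(1 − c + m) = 1/(1 − 0.853 + 0.29) = 1/0.437 ≈ 2.288.
ΔY = k × ΔG = (+$380 billion) / 0.437 ≈ +$870 billion.

+$870 billion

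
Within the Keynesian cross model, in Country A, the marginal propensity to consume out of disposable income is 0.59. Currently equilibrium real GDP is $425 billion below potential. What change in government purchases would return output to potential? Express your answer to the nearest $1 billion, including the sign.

Spending multiplier = 1/(1 − MPC) = 1/(1 − 0.59) = 1/0.41 ≈ 2.439.
Need ΔY = +$425 billion, so ΔG = ΔY/k = (+$425 billion) × 0.41 ≈ +$174 billion.
The government should increase government purchases by $174 billion.

+$174 billion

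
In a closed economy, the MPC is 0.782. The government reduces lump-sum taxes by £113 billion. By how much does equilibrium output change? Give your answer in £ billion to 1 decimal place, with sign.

A lump-sum tax change of −£113 billion shifts disposable income by +£113 billion; first-round consumption changes by −c × ΔT = −0.782 × (−£113 billion) = +£88.366 billion.
Expenditure multiplier = 1/(1 − MPC) = 1/(1 − 0.782) = 1/0.218 ≈ 4.587.
The tax multiplier is −c × k ≈ −3.587, so ΔY = k × (−c·ΔT) = (+£88.366 billion) / 0.218 ≈ +£405.3 billion.

+£405.3 billion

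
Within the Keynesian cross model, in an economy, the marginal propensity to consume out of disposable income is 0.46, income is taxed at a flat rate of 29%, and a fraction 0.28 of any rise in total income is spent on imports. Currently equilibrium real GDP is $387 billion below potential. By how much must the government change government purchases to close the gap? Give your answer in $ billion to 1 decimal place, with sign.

+$369.0 billion

Spending multiplier = 1/(1 − c(1−t) + m) = 1/(1 − 0.46×0.71 + 0.28) = 1/0.9534 ≈ 1.049.
Need ΔY = +$387 billion, so ΔG = ΔY/k = (+$387 billion) × 0.9534 ≈ +$369 billion.
The government should increase government purchases by $369 billion.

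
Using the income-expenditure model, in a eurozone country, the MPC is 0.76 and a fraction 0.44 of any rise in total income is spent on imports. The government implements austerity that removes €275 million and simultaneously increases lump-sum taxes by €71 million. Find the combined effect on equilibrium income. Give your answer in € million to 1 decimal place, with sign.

−€483.8 million

Expenditure multiplier = 1/(1 − c + m) = 1/(1 − 0.76 + 0.44) = 1/0.68 ≈ 1.471.
ΔG contributes k·ΔG = (−€275 million) / 0.68 ≈ −€404.4 million.
ΔT of +€71 million changes first-round spending by −c·ΔT = −€53.96 million, contributing k·(−c·ΔT) = (−€53.96 million) / 0.68 ≈ −€79.4 million.
Net ΔY = k(ΔG − c·ΔT) = (−€328.96 million) / 0.68 ≈ −€483.8 million.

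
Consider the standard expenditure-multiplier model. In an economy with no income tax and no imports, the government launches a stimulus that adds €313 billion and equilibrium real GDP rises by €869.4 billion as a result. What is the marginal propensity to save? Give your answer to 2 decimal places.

Implied spending multiplier k = ΔY/ΔG = 869.4/313 ≈ 2.7776.
Since k = 1/(1 − MPC), MPC = 1 − 1/k = 1 − ΔG/ΔY = 1 − 313/869.4 ≈ 0.64.
MPS = 1 − MPC = 0.36.

0.36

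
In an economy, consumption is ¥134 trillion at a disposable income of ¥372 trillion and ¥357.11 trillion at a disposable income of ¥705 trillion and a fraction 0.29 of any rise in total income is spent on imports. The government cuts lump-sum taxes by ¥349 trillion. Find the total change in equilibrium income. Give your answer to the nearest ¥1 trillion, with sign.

MPC = ΔC/ΔYd = (357.11 − 134)/(705 − 372) = 223.11/333 = 0.67.
A lump-sum tax change of −¥349 trillion shifts disposable income by +¥349 trillion; first-round consumption changes by −c × ΔT = −0.67 × (−¥349 trillion) = +¥233.83 trillion.
Expenditure multiplier = 1/(1 − c + m) = 1/(1 − 0.67 + 0.29) = 1/0.62 ≈ 1.613.
The tax multiplier is −c × k ≈ −1.081, so ΔY = k × (−c·ΔT) = (+¥233.83 trillion) / 0.62 ≈ +¥377 trillion.

+¥377 trillion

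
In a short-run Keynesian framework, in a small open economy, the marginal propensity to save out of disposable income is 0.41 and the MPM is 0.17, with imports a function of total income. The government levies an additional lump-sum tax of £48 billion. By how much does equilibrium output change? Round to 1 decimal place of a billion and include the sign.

MPC = 1 − MPS = 1 − 0.41 = 0.59.
A lump-sum tax change of +£48 billion shifts disposable income by −£48 billion; first-round consumption changes by −c × ΔT = −0.59 × (+£48 billion) = −£28.32 billion.
Expenditure multiplier = 1/(1 − c + m) = 1/(1 − 0.59 + 0.17) = 1/0.58 ≈ 1.724.
The tax multiplier is −c × k ≈ −1.017, so ΔY = k × (−c·ΔT) = (−£28.32 billion) / 0.58 ≈ −£48.8 billion.

−£48.8 billion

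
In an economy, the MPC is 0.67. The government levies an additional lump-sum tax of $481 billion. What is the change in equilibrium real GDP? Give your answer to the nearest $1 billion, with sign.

−$977 billion

A lump-sum tax change of +$481 billion shifts disposable income by −$481 billion; first-round consumption changes by −c × ΔT = −0.67 × (+$481 billion) = −$322.27 billion.
Expenditure multiplier = 1/(1 − MPC) = 1/(1 − 0.67) = 1/0.33 ≈ 3.03.
The tax multiplier is −c × k ≈ −2.03, so ΔY = k × (−c·ΔT) = (−$322.27 billion) / 0.33 ≈ −$977 billion.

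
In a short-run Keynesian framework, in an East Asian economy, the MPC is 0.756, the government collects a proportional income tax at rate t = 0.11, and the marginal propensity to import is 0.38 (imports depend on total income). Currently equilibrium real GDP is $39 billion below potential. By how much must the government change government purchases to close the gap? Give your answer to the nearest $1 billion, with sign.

+$28 billion

Spending multiplier = 1/(1 − c(1−t) + m) = 1/(1 − 0.756×0.89 + 0.38) = 1/0.70716 ≈ 1.414.
Need ΔY = +$39 billion, so ΔG = ΔY/k = (+$39 billion) × 0.70716 ≈ +$28 billion.
The government should increase government purchases by $28 billion.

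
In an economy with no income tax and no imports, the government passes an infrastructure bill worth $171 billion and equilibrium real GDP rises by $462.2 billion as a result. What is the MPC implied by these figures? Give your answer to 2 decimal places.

0.63

Implied spending multiplier k = ΔY/ΔG = 462.2/171 ≈ 2.7029.
Since k = 1/(1 − MPC), MPC = 1 − 1/k = 1 − ΔG/ΔY = 1 − 171/462.2 ≈ 0.63.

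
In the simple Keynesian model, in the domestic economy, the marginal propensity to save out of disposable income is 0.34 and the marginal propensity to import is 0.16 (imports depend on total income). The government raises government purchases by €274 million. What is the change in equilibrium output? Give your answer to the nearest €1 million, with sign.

MPC = 1 − MPS = 1 − 0.34 = 0.66.
Expenditure multiplier = 1/(1 − c + m) = 1/(1 − 0.66 + 0.16) = 1/0.5 = 2.
ΔY = k × ΔG = (+€274 million) / 0.5 = +€548 million.

+€548 million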